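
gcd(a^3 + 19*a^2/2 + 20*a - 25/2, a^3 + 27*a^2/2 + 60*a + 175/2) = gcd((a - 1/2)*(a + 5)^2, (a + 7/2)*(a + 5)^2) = a^2 + 10*a + 25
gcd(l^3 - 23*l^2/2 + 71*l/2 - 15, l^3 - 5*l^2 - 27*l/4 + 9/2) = l^2 - 13*l/2 + 3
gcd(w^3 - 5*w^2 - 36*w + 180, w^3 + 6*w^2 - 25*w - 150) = w^2 + w - 30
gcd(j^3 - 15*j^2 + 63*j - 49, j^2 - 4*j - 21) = j - 7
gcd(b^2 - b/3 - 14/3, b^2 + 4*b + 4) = b + 2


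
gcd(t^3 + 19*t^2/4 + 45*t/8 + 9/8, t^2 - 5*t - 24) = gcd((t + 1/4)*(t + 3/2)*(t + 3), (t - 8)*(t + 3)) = t + 3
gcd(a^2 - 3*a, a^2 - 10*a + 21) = a - 3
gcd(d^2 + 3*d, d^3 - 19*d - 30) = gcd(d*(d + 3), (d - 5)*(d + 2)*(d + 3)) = d + 3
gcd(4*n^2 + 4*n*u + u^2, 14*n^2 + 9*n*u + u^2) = 2*n + u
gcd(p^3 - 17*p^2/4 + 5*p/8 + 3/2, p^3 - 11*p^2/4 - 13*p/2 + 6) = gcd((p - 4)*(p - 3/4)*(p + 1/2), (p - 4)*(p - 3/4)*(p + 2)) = p^2 - 19*p/4 + 3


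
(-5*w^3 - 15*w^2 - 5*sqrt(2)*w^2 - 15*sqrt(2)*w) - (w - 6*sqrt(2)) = -5*w^3 - 15*w^2 - 5*sqrt(2)*w^2 - 15*sqrt(2)*w - w + 6*sqrt(2)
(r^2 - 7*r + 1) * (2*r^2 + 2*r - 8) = 2*r^4 - 12*r^3 - 20*r^2 + 58*r - 8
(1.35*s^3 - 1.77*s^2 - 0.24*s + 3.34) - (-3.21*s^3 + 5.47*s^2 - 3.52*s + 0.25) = 4.56*s^3 - 7.24*s^2 + 3.28*s + 3.09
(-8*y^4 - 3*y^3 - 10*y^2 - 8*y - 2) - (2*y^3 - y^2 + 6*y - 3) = -8*y^4 - 5*y^3 - 9*y^2 - 14*y + 1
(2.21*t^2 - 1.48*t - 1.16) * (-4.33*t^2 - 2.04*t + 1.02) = -9.5693*t^4 + 1.9*t^3 + 10.2962*t^2 + 0.8568*t - 1.1832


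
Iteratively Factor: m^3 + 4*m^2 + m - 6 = (m - 1)*(m^2 + 5*m + 6) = (m - 1)*(m + 2)*(m + 3)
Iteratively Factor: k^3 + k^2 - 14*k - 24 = (k + 3)*(k^2 - 2*k - 8) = (k + 2)*(k + 3)*(k - 4)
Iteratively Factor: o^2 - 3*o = (o - 3)*(o)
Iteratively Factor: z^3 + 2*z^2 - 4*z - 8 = (z + 2)*(z^2 - 4) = (z - 2)*(z + 2)*(z + 2)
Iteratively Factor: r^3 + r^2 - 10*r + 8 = (r + 4)*(r^2 - 3*r + 2) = (r - 2)*(r + 4)*(r - 1)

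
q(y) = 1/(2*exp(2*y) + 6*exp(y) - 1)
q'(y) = (-4*exp(2*y) - 6*exp(y))/(2*exp(2*y) + 6*exp(y) - 1)^2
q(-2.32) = -2.56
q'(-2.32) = -4.11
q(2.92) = 0.00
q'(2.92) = -0.00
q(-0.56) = 0.32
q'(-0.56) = -0.50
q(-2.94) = -1.48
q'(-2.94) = -0.72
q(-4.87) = -1.05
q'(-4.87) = -0.05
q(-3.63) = -1.19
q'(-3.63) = -0.23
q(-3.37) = -1.26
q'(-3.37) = -0.34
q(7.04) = 0.00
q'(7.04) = -0.00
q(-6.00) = -1.02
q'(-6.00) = -0.02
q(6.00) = 0.00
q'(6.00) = 0.00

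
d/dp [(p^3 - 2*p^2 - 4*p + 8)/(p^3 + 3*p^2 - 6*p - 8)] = (5*p^2 + 16*p + 20)/(p^4 + 10*p^3 + 33*p^2 + 40*p + 16)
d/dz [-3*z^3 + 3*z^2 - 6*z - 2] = -9*z^2 + 6*z - 6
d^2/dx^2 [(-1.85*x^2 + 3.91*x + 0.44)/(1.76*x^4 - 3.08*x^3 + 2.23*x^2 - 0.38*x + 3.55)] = (-34.38336*x^8 + 205.510272*x^7 - 332.444288*x^6 + 228.224832*x^5 + 226.132632*x^4 - 794.714654*x^3 + 584.125302*x^2 - 159.092466*x - 42.919518)/(5.451776*x^12 - 28.621824*x^11 + 70.811136*x^10 - 105.27968*x^9 + 135.069792*x^8 - 181.175676*x^7 + 212.140351*x^6 - 167.545722*x^5 + 145.398141*x^4 - 134.551592*x^3 + 85.848585*x^2 - 14.36685*x + 44.738875)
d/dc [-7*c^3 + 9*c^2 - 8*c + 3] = -21*c^2 + 18*c - 8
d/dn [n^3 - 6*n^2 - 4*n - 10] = 3*n^2 - 12*n - 4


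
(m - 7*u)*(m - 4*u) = m^2 - 11*m*u + 28*u^2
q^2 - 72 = (q - 6*sqrt(2))*(q + 6*sqrt(2))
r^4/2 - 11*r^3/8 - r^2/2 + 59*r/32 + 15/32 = (r/2 + 1/2)*(r - 5/2)*(r - 3/2)*(r + 1/4)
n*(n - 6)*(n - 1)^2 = n^4 - 8*n^3 + 13*n^2 - 6*n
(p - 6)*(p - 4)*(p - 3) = p^3 - 13*p^2 + 54*p - 72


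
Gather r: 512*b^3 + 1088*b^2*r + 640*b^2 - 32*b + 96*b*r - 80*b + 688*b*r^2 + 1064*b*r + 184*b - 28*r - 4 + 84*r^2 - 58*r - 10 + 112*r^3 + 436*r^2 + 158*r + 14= 512*b^3 + 640*b^2 + 72*b + 112*r^3 + r^2*(688*b + 520) + r*(1088*b^2 + 1160*b + 72)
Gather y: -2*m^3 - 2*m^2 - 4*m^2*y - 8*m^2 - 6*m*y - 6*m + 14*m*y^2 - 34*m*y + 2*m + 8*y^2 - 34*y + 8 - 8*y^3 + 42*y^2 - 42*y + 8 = -2*m^3 - 10*m^2 - 4*m - 8*y^3 + y^2*(14*m + 50) + y*(-4*m^2 - 40*m - 76) + 16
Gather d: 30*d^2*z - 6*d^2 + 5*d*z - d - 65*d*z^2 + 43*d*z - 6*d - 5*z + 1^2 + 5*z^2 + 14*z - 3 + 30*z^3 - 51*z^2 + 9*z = d^2*(30*z - 6) + d*(-65*z^2 + 48*z - 7) + 30*z^3 - 46*z^2 + 18*z - 2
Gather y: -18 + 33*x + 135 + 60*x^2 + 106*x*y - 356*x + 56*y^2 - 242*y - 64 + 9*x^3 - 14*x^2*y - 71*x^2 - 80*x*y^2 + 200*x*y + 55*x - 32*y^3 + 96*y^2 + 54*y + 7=9*x^3 - 11*x^2 - 268*x - 32*y^3 + y^2*(152 - 80*x) + y*(-14*x^2 + 306*x - 188) + 60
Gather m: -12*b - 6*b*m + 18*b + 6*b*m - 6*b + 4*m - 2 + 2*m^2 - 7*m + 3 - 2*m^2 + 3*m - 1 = 0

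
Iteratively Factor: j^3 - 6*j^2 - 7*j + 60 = (j - 5)*(j^2 - j - 12) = (j - 5)*(j - 4)*(j + 3)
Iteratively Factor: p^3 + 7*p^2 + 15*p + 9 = (p + 1)*(p^2 + 6*p + 9) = (p + 1)*(p + 3)*(p + 3)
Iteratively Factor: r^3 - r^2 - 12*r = (r + 3)*(r^2 - 4*r) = (r - 4)*(r + 3)*(r)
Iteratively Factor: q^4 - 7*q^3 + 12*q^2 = (q - 3)*(q^3 - 4*q^2) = q*(q - 3)*(q^2 - 4*q) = q*(q - 4)*(q - 3)*(q)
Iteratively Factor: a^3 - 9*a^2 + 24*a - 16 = (a - 4)*(a^2 - 5*a + 4) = (a - 4)^2*(a - 1)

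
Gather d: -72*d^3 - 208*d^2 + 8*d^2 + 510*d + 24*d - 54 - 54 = -72*d^3 - 200*d^2 + 534*d - 108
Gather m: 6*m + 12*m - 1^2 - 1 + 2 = 18*m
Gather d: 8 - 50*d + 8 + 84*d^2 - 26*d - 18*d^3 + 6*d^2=-18*d^3 + 90*d^2 - 76*d + 16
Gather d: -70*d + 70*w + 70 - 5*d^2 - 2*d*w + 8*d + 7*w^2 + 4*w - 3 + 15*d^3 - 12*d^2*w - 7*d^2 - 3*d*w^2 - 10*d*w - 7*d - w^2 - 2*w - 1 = 15*d^3 + d^2*(-12*w - 12) + d*(-3*w^2 - 12*w - 69) + 6*w^2 + 72*w + 66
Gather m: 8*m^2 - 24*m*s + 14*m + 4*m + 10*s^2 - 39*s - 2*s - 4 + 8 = 8*m^2 + m*(18 - 24*s) + 10*s^2 - 41*s + 4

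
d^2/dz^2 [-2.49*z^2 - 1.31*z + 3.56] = -4.98000000000000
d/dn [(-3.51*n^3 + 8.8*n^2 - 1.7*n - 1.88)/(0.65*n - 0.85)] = (-4.563*n^3 + 14.6705*n^2 - 14.96*n + 2.667)/(0.4225*n^2 - 1.105*n + 0.7225)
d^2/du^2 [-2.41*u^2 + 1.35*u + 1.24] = -4.82000000000000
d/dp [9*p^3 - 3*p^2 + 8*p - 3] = 27*p^2 - 6*p + 8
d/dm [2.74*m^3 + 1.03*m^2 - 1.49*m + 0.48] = 8.22*m^2 + 2.06*m - 1.49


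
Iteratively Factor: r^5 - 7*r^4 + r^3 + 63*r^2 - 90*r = (r - 3)*(r^4 - 4*r^3 - 11*r^2 + 30*r) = r*(r - 3)*(r^3 - 4*r^2 - 11*r + 30) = r*(r - 3)*(r - 2)*(r^2 - 2*r - 15) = r*(r - 5)*(r - 3)*(r - 2)*(r + 3)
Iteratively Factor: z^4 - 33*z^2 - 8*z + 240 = (z - 5)*(z^3 + 5*z^2 - 8*z - 48) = (z - 5)*(z + 4)*(z^2 + z - 12) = (z - 5)*(z - 3)*(z + 4)*(z + 4)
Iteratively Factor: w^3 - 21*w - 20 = (w - 5)*(w^2 + 5*w + 4) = (w - 5)*(w + 4)*(w + 1)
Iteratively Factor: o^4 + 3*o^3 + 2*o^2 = (o)*(o^3 + 3*o^2 + 2*o) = o^2*(o^2 + 3*o + 2) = o^2*(o + 2)*(o + 1)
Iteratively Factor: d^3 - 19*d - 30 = (d - 5)*(d^2 + 5*d + 6) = (d - 5)*(d + 3)*(d + 2)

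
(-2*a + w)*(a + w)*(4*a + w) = -8*a^3 - 6*a^2*w + 3*a*w^2 + w^3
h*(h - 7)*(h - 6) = h^3 - 13*h^2 + 42*h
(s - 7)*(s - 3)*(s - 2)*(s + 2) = s^4 - 10*s^3 + 17*s^2 + 40*s - 84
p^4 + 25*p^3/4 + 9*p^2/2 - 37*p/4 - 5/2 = (p - 1)*(p + 1/4)*(p + 2)*(p + 5)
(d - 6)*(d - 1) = d^2 - 7*d + 6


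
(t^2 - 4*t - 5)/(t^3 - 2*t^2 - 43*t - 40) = (t - 5)/(t^2 - 3*t - 40)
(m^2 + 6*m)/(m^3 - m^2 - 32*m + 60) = m/(m^2 - 7*m + 10)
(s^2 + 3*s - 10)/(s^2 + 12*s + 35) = (s - 2)/(s + 7)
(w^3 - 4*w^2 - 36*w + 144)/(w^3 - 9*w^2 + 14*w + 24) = (w + 6)/(w + 1)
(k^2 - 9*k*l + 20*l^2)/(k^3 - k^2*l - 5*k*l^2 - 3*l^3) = (-k^2 + 9*k*l - 20*l^2)/(-k^3 + k^2*l + 5*k*l^2 + 3*l^3)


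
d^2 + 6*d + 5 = (d + 1)*(d + 5)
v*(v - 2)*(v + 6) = v^3 + 4*v^2 - 12*v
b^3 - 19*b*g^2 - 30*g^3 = (b - 5*g)*(b + 2*g)*(b + 3*g)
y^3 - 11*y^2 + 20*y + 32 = (y - 8)*(y - 4)*(y + 1)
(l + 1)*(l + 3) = l^2 + 4*l + 3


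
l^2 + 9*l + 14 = (l + 2)*(l + 7)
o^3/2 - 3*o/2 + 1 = (o/2 + 1)*(o - 1)^2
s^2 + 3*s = s*(s + 3)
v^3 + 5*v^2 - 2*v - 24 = (v - 2)*(v + 3)*(v + 4)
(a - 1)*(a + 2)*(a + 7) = a^3 + 8*a^2 + 5*a - 14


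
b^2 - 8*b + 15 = (b - 5)*(b - 3)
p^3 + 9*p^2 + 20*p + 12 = (p + 1)*(p + 2)*(p + 6)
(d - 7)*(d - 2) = d^2 - 9*d + 14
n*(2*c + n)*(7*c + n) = 14*c^2*n + 9*c*n^2 + n^3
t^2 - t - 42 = (t - 7)*(t + 6)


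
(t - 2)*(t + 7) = t^2 + 5*t - 14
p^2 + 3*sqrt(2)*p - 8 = (p - sqrt(2))*(p + 4*sqrt(2))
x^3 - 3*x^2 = x^2*(x - 3)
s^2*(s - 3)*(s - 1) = s^4 - 4*s^3 + 3*s^2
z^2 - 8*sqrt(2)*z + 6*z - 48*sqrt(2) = (z + 6)*(z - 8*sqrt(2))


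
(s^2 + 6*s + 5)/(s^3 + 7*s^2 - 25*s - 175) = (s + 1)/(s^2 + 2*s - 35)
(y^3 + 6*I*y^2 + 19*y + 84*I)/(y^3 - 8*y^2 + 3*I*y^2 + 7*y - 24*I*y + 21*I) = (y^2 + 3*I*y + 28)/(y^2 - 8*y + 7)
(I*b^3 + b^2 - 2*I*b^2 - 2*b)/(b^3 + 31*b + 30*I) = b*(I*b^2 + b - 2*I*b - 2)/(b^3 + 31*b + 30*I)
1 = 1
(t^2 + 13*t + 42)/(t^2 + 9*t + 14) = (t + 6)/(t + 2)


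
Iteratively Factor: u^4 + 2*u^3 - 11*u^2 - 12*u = (u + 4)*(u^3 - 2*u^2 - 3*u) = u*(u + 4)*(u^2 - 2*u - 3) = u*(u - 3)*(u + 4)*(u + 1)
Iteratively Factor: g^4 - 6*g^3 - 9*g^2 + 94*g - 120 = (g - 2)*(g^3 - 4*g^2 - 17*g + 60) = (g - 3)*(g - 2)*(g^2 - g - 20) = (g - 5)*(g - 3)*(g - 2)*(g + 4)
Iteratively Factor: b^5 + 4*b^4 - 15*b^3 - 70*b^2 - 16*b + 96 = (b - 4)*(b^4 + 8*b^3 + 17*b^2 - 2*b - 24) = (b - 4)*(b + 2)*(b^3 + 6*b^2 + 5*b - 12) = (b - 4)*(b - 1)*(b + 2)*(b^2 + 7*b + 12) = (b - 4)*(b - 1)*(b + 2)*(b + 3)*(b + 4)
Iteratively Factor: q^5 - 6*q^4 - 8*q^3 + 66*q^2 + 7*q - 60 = (q - 5)*(q^4 - q^3 - 13*q^2 + q + 12) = (q - 5)*(q - 1)*(q^3 - 13*q - 12) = (q - 5)*(q - 4)*(q - 1)*(q^2 + 4*q + 3) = (q - 5)*(q - 4)*(q - 1)*(q + 3)*(q + 1)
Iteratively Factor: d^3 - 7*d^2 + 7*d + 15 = (d - 3)*(d^2 - 4*d - 5) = (d - 5)*(d - 3)*(d + 1)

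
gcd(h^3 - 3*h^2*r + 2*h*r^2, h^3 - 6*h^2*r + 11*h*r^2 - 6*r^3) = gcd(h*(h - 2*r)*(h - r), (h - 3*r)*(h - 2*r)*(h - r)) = h^2 - 3*h*r + 2*r^2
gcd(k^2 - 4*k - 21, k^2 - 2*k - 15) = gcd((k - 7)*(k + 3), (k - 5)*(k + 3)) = k + 3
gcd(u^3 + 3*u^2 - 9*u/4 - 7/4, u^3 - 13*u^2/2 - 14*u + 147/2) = u + 7/2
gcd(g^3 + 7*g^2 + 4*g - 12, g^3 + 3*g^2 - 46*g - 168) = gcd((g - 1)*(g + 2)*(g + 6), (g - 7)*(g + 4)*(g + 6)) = g + 6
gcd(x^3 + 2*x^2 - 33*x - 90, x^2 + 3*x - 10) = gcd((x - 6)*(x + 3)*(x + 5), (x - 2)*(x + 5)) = x + 5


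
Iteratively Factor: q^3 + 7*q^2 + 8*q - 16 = (q + 4)*(q^2 + 3*q - 4) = (q + 4)^2*(q - 1)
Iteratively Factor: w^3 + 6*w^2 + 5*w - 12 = (w + 4)*(w^2 + 2*w - 3) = (w - 1)*(w + 4)*(w + 3)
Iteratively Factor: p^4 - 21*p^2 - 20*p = (p + 4)*(p^3 - 4*p^2 - 5*p) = p*(p + 4)*(p^2 - 4*p - 5) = p*(p + 1)*(p + 4)*(p - 5)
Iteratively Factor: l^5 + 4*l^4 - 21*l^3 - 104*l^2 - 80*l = (l + 4)*(l^4 - 21*l^2 - 20*l) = (l - 5)*(l + 4)*(l^3 + 5*l^2 + 4*l) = l*(l - 5)*(l + 4)*(l^2 + 5*l + 4) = l*(l - 5)*(l + 1)*(l + 4)*(l + 4)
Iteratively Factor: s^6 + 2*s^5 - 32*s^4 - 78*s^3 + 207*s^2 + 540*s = (s + 3)*(s^5 - s^4 - 29*s^3 + 9*s^2 + 180*s) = (s + 3)^2*(s^4 - 4*s^3 - 17*s^2 + 60*s) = (s - 5)*(s + 3)^2*(s^3 + s^2 - 12*s) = (s - 5)*(s + 3)^2*(s + 4)*(s^2 - 3*s) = (s - 5)*(s - 3)*(s + 3)^2*(s + 4)*(s)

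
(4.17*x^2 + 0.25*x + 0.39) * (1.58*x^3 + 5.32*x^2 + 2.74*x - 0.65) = 6.5886*x^5 + 22.5794*x^4 + 13.372*x^3 + 0.0493000000000001*x^2 + 0.9061*x - 0.2535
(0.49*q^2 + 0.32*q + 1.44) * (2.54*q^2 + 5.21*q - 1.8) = 1.2446*q^4 + 3.3657*q^3 + 4.4428*q^2 + 6.9264*q - 2.592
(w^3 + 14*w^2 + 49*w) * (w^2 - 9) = w^5 + 14*w^4 + 40*w^3 - 126*w^2 - 441*w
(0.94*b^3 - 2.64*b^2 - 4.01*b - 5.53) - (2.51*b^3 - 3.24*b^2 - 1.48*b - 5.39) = -1.57*b^3 + 0.6*b^2 - 2.53*b - 0.140000000000001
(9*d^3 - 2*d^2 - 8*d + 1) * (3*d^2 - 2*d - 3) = 27*d^5 - 24*d^4 - 47*d^3 + 25*d^2 + 22*d - 3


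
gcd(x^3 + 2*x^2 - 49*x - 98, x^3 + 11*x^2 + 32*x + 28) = x^2 + 9*x + 14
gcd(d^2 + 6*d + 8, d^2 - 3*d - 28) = d + 4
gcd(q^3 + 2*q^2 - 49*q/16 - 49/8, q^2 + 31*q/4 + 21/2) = q + 7/4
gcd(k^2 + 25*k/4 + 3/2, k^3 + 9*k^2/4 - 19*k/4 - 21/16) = k + 1/4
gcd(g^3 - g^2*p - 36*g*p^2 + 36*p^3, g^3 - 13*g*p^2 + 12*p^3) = -g + p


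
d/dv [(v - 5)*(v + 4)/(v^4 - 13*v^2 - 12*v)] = (v*(1 - 2*v)*(-v^3 + 13*v + 12) + 2*(v - 5)*(v + 4)*(-2*v^3 + 13*v + 6))/(v^2*(-v^3 + 13*v + 12)^2)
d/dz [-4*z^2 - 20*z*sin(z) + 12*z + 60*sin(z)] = -20*z*cos(z) - 8*z - 20*sin(z) + 60*cos(z) + 12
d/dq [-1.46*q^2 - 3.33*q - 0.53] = -2.92*q - 3.33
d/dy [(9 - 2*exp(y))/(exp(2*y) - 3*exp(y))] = (2*exp(2*y) - 18*exp(y) + 27)*exp(-y)/(exp(2*y) - 6*exp(y) + 9)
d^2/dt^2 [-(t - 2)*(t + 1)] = -2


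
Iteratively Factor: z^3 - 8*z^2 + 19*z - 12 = (z - 1)*(z^2 - 7*z + 12) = (z - 3)*(z - 1)*(z - 4)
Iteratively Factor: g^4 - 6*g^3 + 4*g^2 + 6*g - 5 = (g - 5)*(g^3 - g^2 - g + 1) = (g - 5)*(g - 1)*(g^2 - 1) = (g - 5)*(g - 1)^2*(g + 1)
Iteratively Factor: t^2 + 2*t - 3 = (t + 3)*(t - 1)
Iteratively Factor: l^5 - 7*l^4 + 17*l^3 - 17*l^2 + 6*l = (l - 3)*(l^4 - 4*l^3 + 5*l^2 - 2*l) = (l - 3)*(l - 2)*(l^3 - 2*l^2 + l) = (l - 3)*(l - 2)*(l - 1)*(l^2 - l) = l*(l - 3)*(l - 2)*(l - 1)*(l - 1)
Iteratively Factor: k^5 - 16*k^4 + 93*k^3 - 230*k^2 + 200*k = (k)*(k^4 - 16*k^3 + 93*k^2 - 230*k + 200) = k*(k - 4)*(k^3 - 12*k^2 + 45*k - 50) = k*(k - 5)*(k - 4)*(k^2 - 7*k + 10) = k*(k - 5)^2*(k - 4)*(k - 2)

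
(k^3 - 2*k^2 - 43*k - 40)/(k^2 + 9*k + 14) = (k^3 - 2*k^2 - 43*k - 40)/(k^2 + 9*k + 14)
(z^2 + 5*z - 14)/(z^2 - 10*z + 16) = (z + 7)/(z - 8)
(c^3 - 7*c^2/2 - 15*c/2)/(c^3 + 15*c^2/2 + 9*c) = (c - 5)/(c + 6)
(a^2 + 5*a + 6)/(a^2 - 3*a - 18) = (a + 2)/(a - 6)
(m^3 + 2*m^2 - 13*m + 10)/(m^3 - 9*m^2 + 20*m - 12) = (m + 5)/(m - 6)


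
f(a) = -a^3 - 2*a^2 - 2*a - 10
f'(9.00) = -281.00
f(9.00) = -919.00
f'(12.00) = -482.00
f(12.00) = -2050.00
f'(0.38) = -3.95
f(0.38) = -11.10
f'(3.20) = -45.52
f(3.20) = -69.65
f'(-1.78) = -4.39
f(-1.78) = -7.14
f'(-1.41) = -2.32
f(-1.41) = -8.35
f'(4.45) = -79.21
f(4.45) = -146.63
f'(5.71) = -122.65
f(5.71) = -272.80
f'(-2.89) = -15.50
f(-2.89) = 3.21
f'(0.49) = -4.68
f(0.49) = -11.58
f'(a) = -3*a^2 - 4*a - 2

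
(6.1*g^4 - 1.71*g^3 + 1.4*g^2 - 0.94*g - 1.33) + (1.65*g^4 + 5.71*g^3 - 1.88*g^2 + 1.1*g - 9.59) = 7.75*g^4 + 4.0*g^3 - 0.48*g^2 + 0.16*g - 10.92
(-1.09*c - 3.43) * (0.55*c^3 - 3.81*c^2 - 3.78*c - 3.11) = -0.5995*c^4 + 2.2664*c^3 + 17.1885*c^2 + 16.3553*c + 10.6673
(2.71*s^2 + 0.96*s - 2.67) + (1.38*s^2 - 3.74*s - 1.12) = 4.09*s^2 - 2.78*s - 3.79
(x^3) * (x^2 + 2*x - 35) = x^5 + 2*x^4 - 35*x^3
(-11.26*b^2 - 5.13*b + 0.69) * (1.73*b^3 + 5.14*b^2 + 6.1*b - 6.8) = -19.4798*b^5 - 66.7513*b^4 - 93.8605*b^3 + 48.8216*b^2 + 39.093*b - 4.692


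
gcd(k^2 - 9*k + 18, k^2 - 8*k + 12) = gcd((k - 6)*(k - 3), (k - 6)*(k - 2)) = k - 6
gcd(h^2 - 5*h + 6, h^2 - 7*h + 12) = h - 3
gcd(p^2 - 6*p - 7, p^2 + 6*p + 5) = p + 1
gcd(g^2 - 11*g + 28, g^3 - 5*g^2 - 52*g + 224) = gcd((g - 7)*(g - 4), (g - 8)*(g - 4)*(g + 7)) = g - 4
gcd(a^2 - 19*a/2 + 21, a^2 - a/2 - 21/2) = a - 7/2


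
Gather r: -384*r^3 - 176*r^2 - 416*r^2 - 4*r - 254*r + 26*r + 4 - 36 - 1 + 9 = -384*r^3 - 592*r^2 - 232*r - 24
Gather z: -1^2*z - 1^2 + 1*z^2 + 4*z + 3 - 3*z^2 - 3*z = 2 - 2*z^2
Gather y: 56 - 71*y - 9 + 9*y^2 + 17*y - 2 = 9*y^2 - 54*y + 45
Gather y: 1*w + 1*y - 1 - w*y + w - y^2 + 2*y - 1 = 2*w - y^2 + y*(3 - w) - 2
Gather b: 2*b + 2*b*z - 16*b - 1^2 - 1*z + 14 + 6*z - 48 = b*(2*z - 14) + 5*z - 35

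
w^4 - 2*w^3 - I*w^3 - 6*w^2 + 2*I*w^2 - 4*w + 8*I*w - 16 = (w - 4)*(w + 2)*(w - 2*I)*(w + I)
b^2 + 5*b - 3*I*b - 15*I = (b + 5)*(b - 3*I)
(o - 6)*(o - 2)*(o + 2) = o^3 - 6*o^2 - 4*o + 24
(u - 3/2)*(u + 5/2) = u^2 + u - 15/4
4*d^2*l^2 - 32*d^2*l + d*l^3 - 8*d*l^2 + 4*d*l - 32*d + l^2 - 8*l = (4*d + l)*(l - 8)*(d*l + 1)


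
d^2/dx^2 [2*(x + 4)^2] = 4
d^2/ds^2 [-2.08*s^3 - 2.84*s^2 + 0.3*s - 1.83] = -12.48*s - 5.68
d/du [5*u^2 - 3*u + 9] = 10*u - 3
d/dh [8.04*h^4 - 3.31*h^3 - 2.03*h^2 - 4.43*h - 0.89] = 32.16*h^3 - 9.93*h^2 - 4.06*h - 4.43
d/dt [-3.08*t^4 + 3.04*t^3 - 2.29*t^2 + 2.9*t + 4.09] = -12.32*t^3 + 9.12*t^2 - 4.58*t + 2.9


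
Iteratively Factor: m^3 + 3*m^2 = (m + 3)*(m^2) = m*(m + 3)*(m)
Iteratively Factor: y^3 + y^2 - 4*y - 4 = (y + 2)*(y^2 - y - 2) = (y - 2)*(y + 2)*(y + 1)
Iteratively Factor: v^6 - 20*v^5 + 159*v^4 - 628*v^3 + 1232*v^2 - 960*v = (v - 4)*(v^5 - 16*v^4 + 95*v^3 - 248*v^2 + 240*v) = v*(v - 4)*(v^4 - 16*v^3 + 95*v^2 - 248*v + 240) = v*(v - 4)^2*(v^3 - 12*v^2 + 47*v - 60) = v*(v - 4)^2*(v - 3)*(v^2 - 9*v + 20) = v*(v - 4)^3*(v - 3)*(v - 5)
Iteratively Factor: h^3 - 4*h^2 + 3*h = (h - 3)*(h^2 - h) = (h - 3)*(h - 1)*(h)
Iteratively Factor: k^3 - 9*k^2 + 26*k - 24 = (k - 2)*(k^2 - 7*k + 12) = (k - 3)*(k - 2)*(k - 4)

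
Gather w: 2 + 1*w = w + 2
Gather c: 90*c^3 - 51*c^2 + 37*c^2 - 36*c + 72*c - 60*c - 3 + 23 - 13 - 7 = 90*c^3 - 14*c^2 - 24*c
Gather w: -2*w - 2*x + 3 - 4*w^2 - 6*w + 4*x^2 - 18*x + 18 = -4*w^2 - 8*w + 4*x^2 - 20*x + 21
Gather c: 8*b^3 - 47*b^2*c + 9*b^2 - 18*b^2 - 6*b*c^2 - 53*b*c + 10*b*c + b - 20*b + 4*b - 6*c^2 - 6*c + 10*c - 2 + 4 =8*b^3 - 9*b^2 - 15*b + c^2*(-6*b - 6) + c*(-47*b^2 - 43*b + 4) + 2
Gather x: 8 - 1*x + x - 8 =0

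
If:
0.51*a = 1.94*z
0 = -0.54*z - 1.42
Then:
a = -10.00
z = -2.63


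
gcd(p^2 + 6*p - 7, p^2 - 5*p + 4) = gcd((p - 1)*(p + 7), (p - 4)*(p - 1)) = p - 1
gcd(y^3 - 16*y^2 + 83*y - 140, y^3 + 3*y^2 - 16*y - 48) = y - 4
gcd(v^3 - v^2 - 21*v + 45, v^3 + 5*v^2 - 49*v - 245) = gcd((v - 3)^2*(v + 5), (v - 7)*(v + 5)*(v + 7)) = v + 5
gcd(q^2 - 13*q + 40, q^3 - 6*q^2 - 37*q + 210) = q - 5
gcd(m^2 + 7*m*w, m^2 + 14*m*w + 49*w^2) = m + 7*w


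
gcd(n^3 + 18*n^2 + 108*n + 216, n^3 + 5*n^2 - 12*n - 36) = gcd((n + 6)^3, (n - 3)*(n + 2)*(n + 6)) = n + 6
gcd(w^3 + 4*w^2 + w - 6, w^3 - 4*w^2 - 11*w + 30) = w + 3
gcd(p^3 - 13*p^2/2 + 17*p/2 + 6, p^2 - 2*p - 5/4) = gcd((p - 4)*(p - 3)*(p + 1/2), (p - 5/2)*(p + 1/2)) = p + 1/2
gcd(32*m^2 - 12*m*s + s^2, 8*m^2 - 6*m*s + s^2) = -4*m + s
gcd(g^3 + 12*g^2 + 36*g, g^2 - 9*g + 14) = 1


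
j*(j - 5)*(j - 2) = j^3 - 7*j^2 + 10*j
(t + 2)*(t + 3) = t^2 + 5*t + 6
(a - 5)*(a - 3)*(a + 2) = a^3 - 6*a^2 - a + 30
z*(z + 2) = z^2 + 2*z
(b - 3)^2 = b^2 - 6*b + 9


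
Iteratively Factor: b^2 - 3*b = (b)*(b - 3)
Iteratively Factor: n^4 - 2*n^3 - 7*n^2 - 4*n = (n + 1)*(n^3 - 3*n^2 - 4*n) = (n + 1)^2*(n^2 - 4*n) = (n - 4)*(n + 1)^2*(n)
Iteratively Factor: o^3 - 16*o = (o - 4)*(o^2 + 4*o) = (o - 4)*(o + 4)*(o)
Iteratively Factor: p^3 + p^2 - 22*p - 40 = (p - 5)*(p^2 + 6*p + 8) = (p - 5)*(p + 2)*(p + 4)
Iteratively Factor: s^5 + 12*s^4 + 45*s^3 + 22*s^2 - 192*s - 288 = (s + 4)*(s^4 + 8*s^3 + 13*s^2 - 30*s - 72) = (s - 2)*(s + 4)*(s^3 + 10*s^2 + 33*s + 36) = (s - 2)*(s + 3)*(s + 4)*(s^2 + 7*s + 12) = (s - 2)*(s + 3)*(s + 4)^2*(s + 3)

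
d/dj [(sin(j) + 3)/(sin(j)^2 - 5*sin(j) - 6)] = (-6*sin(j) + cos(j)^2 + 8)*cos(j)/((sin(j) - 6)^2*(sin(j) + 1)^2)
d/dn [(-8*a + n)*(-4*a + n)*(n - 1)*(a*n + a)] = 2*a*(32*a^2*n - 18*a*n^2 + 6*a + 2*n^3 - n)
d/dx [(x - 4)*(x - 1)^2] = 3*(x - 3)*(x - 1)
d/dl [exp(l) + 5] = exp(l)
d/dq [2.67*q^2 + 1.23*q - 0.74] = 5.34*q + 1.23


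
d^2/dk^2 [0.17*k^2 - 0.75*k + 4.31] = 0.340000000000000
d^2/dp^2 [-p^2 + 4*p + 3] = -2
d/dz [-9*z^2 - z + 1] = -18*z - 1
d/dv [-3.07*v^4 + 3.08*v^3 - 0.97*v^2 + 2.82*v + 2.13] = -12.28*v^3 + 9.24*v^2 - 1.94*v + 2.82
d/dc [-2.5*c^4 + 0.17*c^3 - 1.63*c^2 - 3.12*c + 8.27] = -10.0*c^3 + 0.51*c^2 - 3.26*c - 3.12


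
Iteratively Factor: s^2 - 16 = (s - 4)*(s + 4)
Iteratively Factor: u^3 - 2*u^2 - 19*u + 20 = (u - 1)*(u^2 - u - 20) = (u - 5)*(u - 1)*(u + 4)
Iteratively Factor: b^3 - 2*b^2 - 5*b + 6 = (b - 1)*(b^2 - b - 6) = (b - 1)*(b + 2)*(b - 3)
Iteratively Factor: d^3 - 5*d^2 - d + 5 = (d - 5)*(d^2 - 1) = (d - 5)*(d + 1)*(d - 1)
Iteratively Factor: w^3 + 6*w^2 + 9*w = (w + 3)*(w^2 + 3*w) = (w + 3)^2*(w)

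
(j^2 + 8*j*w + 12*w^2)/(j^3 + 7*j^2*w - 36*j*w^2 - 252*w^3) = (-j - 2*w)/(-j^2 - j*w + 42*w^2)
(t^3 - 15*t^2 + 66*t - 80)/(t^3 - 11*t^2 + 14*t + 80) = (t - 2)/(t + 2)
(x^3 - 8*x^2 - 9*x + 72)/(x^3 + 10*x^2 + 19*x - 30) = (x^3 - 8*x^2 - 9*x + 72)/(x^3 + 10*x^2 + 19*x - 30)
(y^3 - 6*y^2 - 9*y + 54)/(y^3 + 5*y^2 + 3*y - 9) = (y^2 - 9*y + 18)/(y^2 + 2*y - 3)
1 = 1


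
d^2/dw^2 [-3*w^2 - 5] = -6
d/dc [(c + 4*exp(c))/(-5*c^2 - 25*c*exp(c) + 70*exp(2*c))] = ((c + 4*exp(c))*(5*c*exp(c) + 2*c - 28*exp(2*c) + 5*exp(c)) - (4*exp(c) + 1)*(c^2 + 5*c*exp(c) - 14*exp(2*c)))/(5*(c^2 + 5*c*exp(c) - 14*exp(2*c))^2)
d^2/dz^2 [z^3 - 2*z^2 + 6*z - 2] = 6*z - 4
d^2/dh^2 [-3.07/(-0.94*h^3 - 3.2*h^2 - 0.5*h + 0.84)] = (-(17.3148*h + 19.648)*(0.94*h^3 + 3.2*h^2 + 0.5*h - 0.84) + 3.07*(2.82*h^2 + 6.4*h + 0.5)*(5.64*h^2 + 12.8*h + 1.0))/(0.94*h^3 + 3.2*h^2 + 0.5*h - 0.84)^3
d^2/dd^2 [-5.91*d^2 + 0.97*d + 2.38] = -11.8200000000000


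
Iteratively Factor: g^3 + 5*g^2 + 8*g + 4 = (g + 1)*(g^2 + 4*g + 4) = (g + 1)*(g + 2)*(g + 2)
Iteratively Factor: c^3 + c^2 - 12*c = (c - 3)*(c^2 + 4*c) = c*(c - 3)*(c + 4)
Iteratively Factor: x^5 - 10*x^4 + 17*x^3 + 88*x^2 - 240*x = (x)*(x^4 - 10*x^3 + 17*x^2 + 88*x - 240) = x*(x - 4)*(x^3 - 6*x^2 - 7*x + 60) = x*(x - 5)*(x - 4)*(x^2 - x - 12) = x*(x - 5)*(x - 4)*(x + 3)*(x - 4)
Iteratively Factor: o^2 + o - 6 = (o + 3)*(o - 2)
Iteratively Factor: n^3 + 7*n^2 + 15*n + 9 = (n + 3)*(n^2 + 4*n + 3) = (n + 3)^2*(n + 1)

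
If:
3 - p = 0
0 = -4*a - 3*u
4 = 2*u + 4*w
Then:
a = 3*w/2 - 3/2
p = 3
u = 2 - 2*w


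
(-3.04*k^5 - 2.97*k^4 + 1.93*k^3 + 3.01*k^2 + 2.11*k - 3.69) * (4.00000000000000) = -12.16*k^5 - 11.88*k^4 + 7.72*k^3 + 12.04*k^2 + 8.44*k - 14.76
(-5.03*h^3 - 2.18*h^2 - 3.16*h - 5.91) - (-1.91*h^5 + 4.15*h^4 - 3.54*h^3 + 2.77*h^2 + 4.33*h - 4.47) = 1.91*h^5 - 4.15*h^4 - 1.49*h^3 - 4.95*h^2 - 7.49*h - 1.44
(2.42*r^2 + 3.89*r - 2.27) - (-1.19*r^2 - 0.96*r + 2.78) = 3.61*r^2 + 4.85*r - 5.05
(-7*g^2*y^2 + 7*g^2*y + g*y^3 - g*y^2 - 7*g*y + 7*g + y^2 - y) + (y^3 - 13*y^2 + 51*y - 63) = -7*g^2*y^2 + 7*g^2*y + g*y^3 - g*y^2 - 7*g*y + 7*g + y^3 - 12*y^2 + 50*y - 63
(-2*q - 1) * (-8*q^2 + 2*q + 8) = 16*q^3 + 4*q^2 - 18*q - 8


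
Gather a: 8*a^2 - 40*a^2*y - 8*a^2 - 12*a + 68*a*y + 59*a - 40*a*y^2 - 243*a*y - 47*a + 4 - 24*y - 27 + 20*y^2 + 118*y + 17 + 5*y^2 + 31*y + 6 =-40*a^2*y + a*(-40*y^2 - 175*y) + 25*y^2 + 125*y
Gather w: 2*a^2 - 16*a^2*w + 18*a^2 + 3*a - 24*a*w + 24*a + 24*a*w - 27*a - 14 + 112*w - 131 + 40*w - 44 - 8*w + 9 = 20*a^2 + w*(144 - 16*a^2) - 180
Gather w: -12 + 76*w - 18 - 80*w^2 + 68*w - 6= -80*w^2 + 144*w - 36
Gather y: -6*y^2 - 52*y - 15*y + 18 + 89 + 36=-6*y^2 - 67*y + 143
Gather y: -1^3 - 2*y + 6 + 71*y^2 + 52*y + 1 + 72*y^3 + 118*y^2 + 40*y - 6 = 72*y^3 + 189*y^2 + 90*y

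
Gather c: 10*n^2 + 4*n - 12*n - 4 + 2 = 10*n^2 - 8*n - 2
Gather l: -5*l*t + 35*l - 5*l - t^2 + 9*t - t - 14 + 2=l*(30 - 5*t) - t^2 + 8*t - 12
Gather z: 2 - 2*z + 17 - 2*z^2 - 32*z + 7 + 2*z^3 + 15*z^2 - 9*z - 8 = 2*z^3 + 13*z^2 - 43*z + 18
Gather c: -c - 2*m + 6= -c - 2*m + 6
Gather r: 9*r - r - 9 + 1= 8*r - 8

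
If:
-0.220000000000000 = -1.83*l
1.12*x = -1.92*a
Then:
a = -0.583333333333333*x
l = 0.12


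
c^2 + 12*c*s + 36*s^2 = (c + 6*s)^2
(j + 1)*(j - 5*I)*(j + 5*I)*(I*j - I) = I*j^4 + 24*I*j^2 - 25*I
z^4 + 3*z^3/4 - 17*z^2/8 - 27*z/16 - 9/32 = (z - 3/2)*(z + 1/4)*(z + 1/2)*(z + 3/2)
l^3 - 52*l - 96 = (l - 8)*(l + 2)*(l + 6)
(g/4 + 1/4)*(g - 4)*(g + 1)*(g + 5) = g^4/4 + 3*g^3/4 - 17*g^2/4 - 39*g/4 - 5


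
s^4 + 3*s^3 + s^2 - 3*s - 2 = (s + 1)*(s + 2)*(-I*s - I)*(I*s - I)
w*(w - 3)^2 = w^3 - 6*w^2 + 9*w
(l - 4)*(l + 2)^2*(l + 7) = l^4 + 7*l^3 - 12*l^2 - 100*l - 112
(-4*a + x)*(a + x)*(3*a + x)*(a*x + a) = -12*a^4*x - 12*a^4 - 13*a^3*x^2 - 13*a^3*x + a*x^4 + a*x^3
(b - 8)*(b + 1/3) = b^2 - 23*b/3 - 8/3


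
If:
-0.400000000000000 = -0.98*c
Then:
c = 0.41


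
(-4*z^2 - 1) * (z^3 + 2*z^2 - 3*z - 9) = -4*z^5 - 8*z^4 + 11*z^3 + 34*z^2 + 3*z + 9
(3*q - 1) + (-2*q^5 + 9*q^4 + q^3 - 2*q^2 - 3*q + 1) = -2*q^5 + 9*q^4 + q^3 - 2*q^2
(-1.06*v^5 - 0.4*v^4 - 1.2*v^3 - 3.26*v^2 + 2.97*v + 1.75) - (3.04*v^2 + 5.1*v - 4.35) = -1.06*v^5 - 0.4*v^4 - 1.2*v^3 - 6.3*v^2 - 2.13*v + 6.1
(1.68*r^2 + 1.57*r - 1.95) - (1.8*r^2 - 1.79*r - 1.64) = -0.12*r^2 + 3.36*r - 0.31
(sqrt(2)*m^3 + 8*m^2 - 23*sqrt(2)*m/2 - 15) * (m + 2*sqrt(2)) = sqrt(2)*m^4 + 12*m^3 + 9*sqrt(2)*m^2/2 - 61*m - 30*sqrt(2)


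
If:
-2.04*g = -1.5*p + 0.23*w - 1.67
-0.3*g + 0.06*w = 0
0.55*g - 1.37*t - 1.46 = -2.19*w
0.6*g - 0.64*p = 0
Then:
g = 0.94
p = 0.88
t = 6.79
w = 4.68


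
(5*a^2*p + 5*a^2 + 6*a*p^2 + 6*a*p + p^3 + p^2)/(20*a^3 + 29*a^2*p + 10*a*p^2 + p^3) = (p + 1)/(4*a + p)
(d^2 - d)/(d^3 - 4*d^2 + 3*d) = 1/(d - 3)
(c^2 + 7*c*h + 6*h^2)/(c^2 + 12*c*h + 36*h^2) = (c + h)/(c + 6*h)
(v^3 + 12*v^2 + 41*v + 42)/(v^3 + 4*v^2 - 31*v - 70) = (v + 3)/(v - 5)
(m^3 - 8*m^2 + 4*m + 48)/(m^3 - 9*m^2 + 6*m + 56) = (m - 6)/(m - 7)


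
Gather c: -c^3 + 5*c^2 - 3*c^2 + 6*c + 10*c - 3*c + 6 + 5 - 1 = -c^3 + 2*c^2 + 13*c + 10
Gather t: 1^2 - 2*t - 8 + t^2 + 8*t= t^2 + 6*t - 7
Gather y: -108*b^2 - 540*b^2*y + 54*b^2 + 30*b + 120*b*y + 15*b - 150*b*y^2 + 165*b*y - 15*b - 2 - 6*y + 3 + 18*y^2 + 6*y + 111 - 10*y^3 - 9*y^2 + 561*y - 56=-54*b^2 + 30*b - 10*y^3 + y^2*(9 - 150*b) + y*(-540*b^2 + 285*b + 561) + 56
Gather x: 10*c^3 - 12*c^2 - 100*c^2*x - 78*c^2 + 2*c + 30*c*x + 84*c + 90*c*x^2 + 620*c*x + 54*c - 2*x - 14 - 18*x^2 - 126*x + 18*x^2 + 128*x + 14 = 10*c^3 - 90*c^2 + 90*c*x^2 + 140*c + x*(-100*c^2 + 650*c)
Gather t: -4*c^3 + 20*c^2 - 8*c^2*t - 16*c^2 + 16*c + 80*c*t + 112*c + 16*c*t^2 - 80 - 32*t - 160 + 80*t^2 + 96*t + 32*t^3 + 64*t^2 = -4*c^3 + 4*c^2 + 128*c + 32*t^3 + t^2*(16*c + 144) + t*(-8*c^2 + 80*c + 64) - 240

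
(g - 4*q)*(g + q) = g^2 - 3*g*q - 4*q^2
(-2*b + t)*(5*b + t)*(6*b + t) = -60*b^3 + 8*b^2*t + 9*b*t^2 + t^3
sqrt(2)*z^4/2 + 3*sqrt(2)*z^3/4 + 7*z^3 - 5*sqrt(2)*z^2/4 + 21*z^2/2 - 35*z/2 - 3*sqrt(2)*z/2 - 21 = (z - 3/2)*(z + 1)*(z + 7*sqrt(2))*(sqrt(2)*z/2 + sqrt(2))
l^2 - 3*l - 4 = (l - 4)*(l + 1)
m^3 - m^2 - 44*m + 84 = (m - 6)*(m - 2)*(m + 7)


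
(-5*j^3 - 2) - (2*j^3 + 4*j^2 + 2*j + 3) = -7*j^3 - 4*j^2 - 2*j - 5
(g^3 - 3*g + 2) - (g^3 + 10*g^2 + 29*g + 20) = -10*g^2 - 32*g - 18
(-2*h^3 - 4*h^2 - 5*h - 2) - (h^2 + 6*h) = -2*h^3 - 5*h^2 - 11*h - 2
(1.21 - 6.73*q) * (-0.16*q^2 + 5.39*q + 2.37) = 1.0768*q^3 - 36.4683*q^2 - 9.4282*q + 2.8677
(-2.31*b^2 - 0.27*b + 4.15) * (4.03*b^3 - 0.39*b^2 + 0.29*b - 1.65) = -9.3093*b^5 - 0.1872*b^4 + 16.1599*b^3 + 2.1147*b^2 + 1.649*b - 6.8475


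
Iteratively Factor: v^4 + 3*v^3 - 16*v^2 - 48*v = (v)*(v^3 + 3*v^2 - 16*v - 48) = v*(v - 4)*(v^2 + 7*v + 12) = v*(v - 4)*(v + 3)*(v + 4)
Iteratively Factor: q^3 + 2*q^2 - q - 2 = (q + 2)*(q^2 - 1) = (q + 1)*(q + 2)*(q - 1)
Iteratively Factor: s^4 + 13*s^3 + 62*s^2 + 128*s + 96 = (s + 4)*(s^3 + 9*s^2 + 26*s + 24) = (s + 4)^2*(s^2 + 5*s + 6) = (s + 2)*(s + 4)^2*(s + 3)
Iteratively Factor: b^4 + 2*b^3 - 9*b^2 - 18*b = (b - 3)*(b^3 + 5*b^2 + 6*b) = (b - 3)*(b + 3)*(b^2 + 2*b) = b*(b - 3)*(b + 3)*(b + 2)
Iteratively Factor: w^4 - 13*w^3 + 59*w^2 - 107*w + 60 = (w - 1)*(w^3 - 12*w^2 + 47*w - 60) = (w - 3)*(w - 1)*(w^2 - 9*w + 20) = (w - 4)*(w - 3)*(w - 1)*(w - 5)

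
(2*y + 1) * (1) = 2*y + 1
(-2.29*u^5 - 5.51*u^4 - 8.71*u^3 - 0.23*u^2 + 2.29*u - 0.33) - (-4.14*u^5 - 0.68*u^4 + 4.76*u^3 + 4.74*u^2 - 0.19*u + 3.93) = 1.85*u^5 - 4.83*u^4 - 13.47*u^3 - 4.97*u^2 + 2.48*u - 4.26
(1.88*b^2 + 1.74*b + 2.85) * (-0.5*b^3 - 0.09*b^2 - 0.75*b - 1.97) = -0.94*b^5 - 1.0392*b^4 - 2.9916*b^3 - 5.2651*b^2 - 5.5653*b - 5.6145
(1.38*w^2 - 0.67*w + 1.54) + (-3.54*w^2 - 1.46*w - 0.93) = -2.16*w^2 - 2.13*w + 0.61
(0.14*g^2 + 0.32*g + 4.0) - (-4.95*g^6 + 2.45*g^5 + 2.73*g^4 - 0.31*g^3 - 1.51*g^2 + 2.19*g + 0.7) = 4.95*g^6 - 2.45*g^5 - 2.73*g^4 + 0.31*g^3 + 1.65*g^2 - 1.87*g + 3.3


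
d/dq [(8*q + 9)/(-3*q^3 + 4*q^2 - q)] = (48*q^3 + 49*q^2 - 72*q + 9)/(q^2*(9*q^4 - 24*q^3 + 22*q^2 - 8*q + 1))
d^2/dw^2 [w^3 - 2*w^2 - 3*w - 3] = 6*w - 4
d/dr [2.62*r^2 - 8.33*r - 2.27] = 5.24*r - 8.33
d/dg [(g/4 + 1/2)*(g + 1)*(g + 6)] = 3*g^2/4 + 9*g/2 + 5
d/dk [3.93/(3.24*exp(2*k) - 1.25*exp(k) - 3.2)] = (4.9125 - 25.4664*exp(k))*exp(k)/(-3.24*exp(2*k) + 1.25*exp(k) + 3.2)^2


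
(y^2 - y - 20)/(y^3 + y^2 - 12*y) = (y - 5)/(y*(y - 3))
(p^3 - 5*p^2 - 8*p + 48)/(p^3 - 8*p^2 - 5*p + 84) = (p - 4)/(p - 7)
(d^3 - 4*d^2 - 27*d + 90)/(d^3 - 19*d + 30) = (d - 6)/(d - 2)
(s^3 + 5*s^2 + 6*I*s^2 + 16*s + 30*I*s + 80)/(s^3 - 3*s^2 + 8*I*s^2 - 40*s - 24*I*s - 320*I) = (s - 2*I)/(s - 8)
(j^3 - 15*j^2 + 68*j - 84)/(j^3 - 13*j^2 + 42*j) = (j - 2)/j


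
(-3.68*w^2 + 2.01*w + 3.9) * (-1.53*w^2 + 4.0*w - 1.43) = 5.6304*w^4 - 17.7953*w^3 + 7.3354*w^2 + 12.7257*w - 5.577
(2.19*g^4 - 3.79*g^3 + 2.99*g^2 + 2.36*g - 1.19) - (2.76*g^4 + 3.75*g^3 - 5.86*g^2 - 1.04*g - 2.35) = -0.57*g^4 - 7.54*g^3 + 8.85*g^2 + 3.4*g + 1.16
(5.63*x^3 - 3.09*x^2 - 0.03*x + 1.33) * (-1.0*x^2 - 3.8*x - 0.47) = -5.63*x^5 - 18.304*x^4 + 9.1259*x^3 + 0.2363*x^2 - 5.0399*x - 0.6251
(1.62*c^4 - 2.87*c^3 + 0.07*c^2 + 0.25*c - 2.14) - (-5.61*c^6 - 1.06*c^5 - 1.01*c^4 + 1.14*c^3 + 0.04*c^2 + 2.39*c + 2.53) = 5.61*c^6 + 1.06*c^5 + 2.63*c^4 - 4.01*c^3 + 0.03*c^2 - 2.14*c - 4.67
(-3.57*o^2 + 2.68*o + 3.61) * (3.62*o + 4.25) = -12.9234*o^3 - 5.4709*o^2 + 24.4582*o + 15.3425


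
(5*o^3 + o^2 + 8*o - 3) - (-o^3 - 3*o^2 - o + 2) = 6*o^3 + 4*o^2 + 9*o - 5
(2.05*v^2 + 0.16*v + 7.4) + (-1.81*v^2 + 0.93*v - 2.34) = 0.24*v^2 + 1.09*v + 5.06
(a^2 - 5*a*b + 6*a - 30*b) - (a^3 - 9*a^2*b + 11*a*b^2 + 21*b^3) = -a^3 + 9*a^2*b + a^2 - 11*a*b^2 - 5*a*b + 6*a - 21*b^3 - 30*b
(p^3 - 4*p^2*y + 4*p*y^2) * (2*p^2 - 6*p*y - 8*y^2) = 2*p^5 - 14*p^4*y + 24*p^3*y^2 + 8*p^2*y^3 - 32*p*y^4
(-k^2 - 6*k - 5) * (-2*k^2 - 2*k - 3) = 2*k^4 + 14*k^3 + 25*k^2 + 28*k + 15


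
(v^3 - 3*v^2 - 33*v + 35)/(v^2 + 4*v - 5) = v - 7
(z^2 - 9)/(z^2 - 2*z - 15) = (z - 3)/(z - 5)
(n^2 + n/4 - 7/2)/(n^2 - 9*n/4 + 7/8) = 2*(n + 2)/(2*n - 1)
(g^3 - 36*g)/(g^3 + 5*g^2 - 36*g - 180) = g/(g + 5)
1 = 1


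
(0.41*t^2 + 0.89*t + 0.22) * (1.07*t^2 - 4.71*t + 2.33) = 0.4387*t^4 - 0.9788*t^3 - 3.0012*t^2 + 1.0375*t + 0.5126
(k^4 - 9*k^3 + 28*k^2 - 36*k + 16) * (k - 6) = k^5 - 15*k^4 + 82*k^3 - 204*k^2 + 232*k - 96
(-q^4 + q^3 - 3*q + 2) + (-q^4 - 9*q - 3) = -2*q^4 + q^3 - 12*q - 1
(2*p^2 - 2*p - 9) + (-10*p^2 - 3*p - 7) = -8*p^2 - 5*p - 16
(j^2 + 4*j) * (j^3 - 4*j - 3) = j^5 + 4*j^4 - 4*j^3 - 19*j^2 - 12*j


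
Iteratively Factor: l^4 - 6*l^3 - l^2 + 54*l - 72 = (l - 3)*(l^3 - 3*l^2 - 10*l + 24) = (l - 4)*(l - 3)*(l^2 + l - 6) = (l - 4)*(l - 3)*(l - 2)*(l + 3)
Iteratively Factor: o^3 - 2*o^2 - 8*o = (o + 2)*(o^2 - 4*o) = o*(o + 2)*(o - 4)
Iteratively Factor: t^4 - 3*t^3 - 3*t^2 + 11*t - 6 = (t - 1)*(t^3 - 2*t^2 - 5*t + 6) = (t - 1)*(t + 2)*(t^2 - 4*t + 3) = (t - 1)^2*(t + 2)*(t - 3)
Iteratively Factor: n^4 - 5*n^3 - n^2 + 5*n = (n + 1)*(n^3 - 6*n^2 + 5*n) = (n - 1)*(n + 1)*(n^2 - 5*n) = (n - 5)*(n - 1)*(n + 1)*(n)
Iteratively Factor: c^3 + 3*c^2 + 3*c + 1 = (c + 1)*(c^2 + 2*c + 1) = (c + 1)^2*(c + 1)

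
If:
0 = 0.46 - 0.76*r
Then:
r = 0.61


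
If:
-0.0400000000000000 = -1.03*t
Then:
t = 0.04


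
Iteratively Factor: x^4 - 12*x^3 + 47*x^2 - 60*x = (x - 4)*(x^3 - 8*x^2 + 15*x) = x*(x - 4)*(x^2 - 8*x + 15) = x*(x - 5)*(x - 4)*(x - 3)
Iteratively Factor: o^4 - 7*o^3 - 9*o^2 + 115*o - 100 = (o + 4)*(o^3 - 11*o^2 + 35*o - 25) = (o - 1)*(o + 4)*(o^2 - 10*o + 25) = (o - 5)*(o - 1)*(o + 4)*(o - 5)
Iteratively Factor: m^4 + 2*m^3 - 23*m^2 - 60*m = (m + 3)*(m^3 - m^2 - 20*m) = (m - 5)*(m + 3)*(m^2 + 4*m) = m*(m - 5)*(m + 3)*(m + 4)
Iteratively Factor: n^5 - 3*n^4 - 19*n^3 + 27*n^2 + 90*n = (n)*(n^4 - 3*n^3 - 19*n^2 + 27*n + 90) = n*(n + 3)*(n^3 - 6*n^2 - n + 30) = n*(n + 2)*(n + 3)*(n^2 - 8*n + 15) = n*(n - 5)*(n + 2)*(n + 3)*(n - 3)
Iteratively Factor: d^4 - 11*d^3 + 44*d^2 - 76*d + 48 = (d - 2)*(d^3 - 9*d^2 + 26*d - 24) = (d - 3)*(d - 2)*(d^2 - 6*d + 8) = (d - 4)*(d - 3)*(d - 2)*(d - 2)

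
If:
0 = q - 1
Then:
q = 1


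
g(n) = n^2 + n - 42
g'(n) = 2*n + 1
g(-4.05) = -29.65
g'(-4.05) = -7.10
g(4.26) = -19.59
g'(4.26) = 9.52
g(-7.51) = 6.89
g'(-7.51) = -14.02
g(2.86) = -30.96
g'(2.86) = 6.72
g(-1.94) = -40.18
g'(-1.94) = -2.88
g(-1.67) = -40.88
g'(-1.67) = -2.34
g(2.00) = -36.00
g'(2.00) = 5.00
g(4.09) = -21.18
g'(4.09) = 9.18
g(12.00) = 114.00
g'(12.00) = 25.00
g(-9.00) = 30.00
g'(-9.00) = -17.00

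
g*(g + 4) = g^2 + 4*g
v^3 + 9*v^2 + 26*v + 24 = (v + 2)*(v + 3)*(v + 4)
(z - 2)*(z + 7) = z^2 + 5*z - 14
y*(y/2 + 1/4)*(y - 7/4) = y^3/2 - 5*y^2/8 - 7*y/16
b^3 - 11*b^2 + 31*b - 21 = (b - 7)*(b - 3)*(b - 1)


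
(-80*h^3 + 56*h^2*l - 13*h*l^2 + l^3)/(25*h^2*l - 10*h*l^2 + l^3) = (-16*h^2 + 8*h*l - l^2)/(l*(5*h - l))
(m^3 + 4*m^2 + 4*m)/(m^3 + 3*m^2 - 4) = m/(m - 1)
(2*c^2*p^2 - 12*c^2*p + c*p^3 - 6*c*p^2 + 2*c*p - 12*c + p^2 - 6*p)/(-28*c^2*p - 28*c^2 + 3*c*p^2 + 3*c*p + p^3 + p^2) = (2*c^2*p^2 - 12*c^2*p + c*p^3 - 6*c*p^2 + 2*c*p - 12*c + p^2 - 6*p)/(-28*c^2*p - 28*c^2 + 3*c*p^2 + 3*c*p + p^3 + p^2)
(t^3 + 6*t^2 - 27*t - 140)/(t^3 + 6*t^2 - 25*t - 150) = (t^2 + 11*t + 28)/(t^2 + 11*t + 30)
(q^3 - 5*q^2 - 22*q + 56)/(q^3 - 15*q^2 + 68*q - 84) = (q + 4)/(q - 6)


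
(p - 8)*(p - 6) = p^2 - 14*p + 48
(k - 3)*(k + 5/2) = k^2 - k/2 - 15/2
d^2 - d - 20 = (d - 5)*(d + 4)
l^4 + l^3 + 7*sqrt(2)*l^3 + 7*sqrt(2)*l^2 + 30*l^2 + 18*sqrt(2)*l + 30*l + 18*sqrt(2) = (l + 1)*(l + sqrt(2))*(l + 3*sqrt(2))^2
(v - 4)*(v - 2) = v^2 - 6*v + 8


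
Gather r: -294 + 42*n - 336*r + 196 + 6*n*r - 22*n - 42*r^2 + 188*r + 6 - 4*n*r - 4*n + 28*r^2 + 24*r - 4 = 16*n - 14*r^2 + r*(2*n - 124) - 96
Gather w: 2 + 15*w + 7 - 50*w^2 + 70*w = -50*w^2 + 85*w + 9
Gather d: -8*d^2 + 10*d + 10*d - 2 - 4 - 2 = -8*d^2 + 20*d - 8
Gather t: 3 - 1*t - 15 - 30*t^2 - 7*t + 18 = -30*t^2 - 8*t + 6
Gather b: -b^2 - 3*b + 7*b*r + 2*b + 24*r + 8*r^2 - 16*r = -b^2 + b*(7*r - 1) + 8*r^2 + 8*r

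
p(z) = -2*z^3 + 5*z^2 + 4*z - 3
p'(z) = -6*z^2 + 10*z + 4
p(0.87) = 2.95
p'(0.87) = 8.16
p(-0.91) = -0.99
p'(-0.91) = -10.07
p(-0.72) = -2.54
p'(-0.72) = -6.31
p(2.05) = 8.98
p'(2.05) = -0.71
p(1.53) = 7.66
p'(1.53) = 5.25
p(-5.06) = 363.89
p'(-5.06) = -200.22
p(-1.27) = 4.08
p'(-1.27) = -18.38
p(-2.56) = 53.08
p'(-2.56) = -60.92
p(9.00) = -1020.00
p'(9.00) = -392.00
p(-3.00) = 84.00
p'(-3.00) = -80.00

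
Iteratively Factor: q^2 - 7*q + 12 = (q - 3)*(q - 4)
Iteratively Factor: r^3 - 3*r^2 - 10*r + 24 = (r - 2)*(r^2 - r - 12) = (r - 2)*(r + 3)*(r - 4)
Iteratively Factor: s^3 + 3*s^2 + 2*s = (s + 1)*(s^2 + 2*s) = (s + 1)*(s + 2)*(s)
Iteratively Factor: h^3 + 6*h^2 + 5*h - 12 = (h + 3)*(h^2 + 3*h - 4) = (h - 1)*(h + 3)*(h + 4)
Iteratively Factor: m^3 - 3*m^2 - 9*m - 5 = (m + 1)*(m^2 - 4*m - 5) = (m + 1)^2*(m - 5)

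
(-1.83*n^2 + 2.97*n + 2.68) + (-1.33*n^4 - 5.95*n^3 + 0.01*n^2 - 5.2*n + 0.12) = -1.33*n^4 - 5.95*n^3 - 1.82*n^2 - 2.23*n + 2.8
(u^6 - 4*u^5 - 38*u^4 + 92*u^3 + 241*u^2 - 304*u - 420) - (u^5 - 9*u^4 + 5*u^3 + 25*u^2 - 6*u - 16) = u^6 - 5*u^5 - 29*u^4 + 87*u^3 + 216*u^2 - 298*u - 404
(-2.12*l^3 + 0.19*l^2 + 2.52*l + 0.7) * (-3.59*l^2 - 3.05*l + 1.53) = 7.6108*l^5 + 5.7839*l^4 - 12.8699*l^3 - 9.9083*l^2 + 1.7206*l + 1.071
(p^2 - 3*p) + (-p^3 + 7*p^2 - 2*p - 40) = -p^3 + 8*p^2 - 5*p - 40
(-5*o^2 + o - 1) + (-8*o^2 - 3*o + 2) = -13*o^2 - 2*o + 1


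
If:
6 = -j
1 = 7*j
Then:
No Solution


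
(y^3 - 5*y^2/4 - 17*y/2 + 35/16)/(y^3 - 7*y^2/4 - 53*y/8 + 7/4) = (y + 5/2)/(y + 2)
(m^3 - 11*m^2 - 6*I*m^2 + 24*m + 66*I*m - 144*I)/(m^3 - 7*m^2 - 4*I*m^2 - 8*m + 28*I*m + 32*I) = (m^2 + m*(-3 - 6*I) + 18*I)/(m^2 + m*(1 - 4*I) - 4*I)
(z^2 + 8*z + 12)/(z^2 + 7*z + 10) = (z + 6)/(z + 5)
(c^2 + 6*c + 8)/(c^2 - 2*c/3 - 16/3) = 3*(c + 4)/(3*c - 8)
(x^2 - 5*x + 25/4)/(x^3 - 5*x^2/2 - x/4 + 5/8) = 2*(2*x - 5)/(4*x^2 - 1)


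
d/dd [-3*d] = -3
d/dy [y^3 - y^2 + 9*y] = 3*y^2 - 2*y + 9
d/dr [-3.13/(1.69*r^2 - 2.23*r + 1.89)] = (10.5794*r - 6.9799)/(1.69*r^2 - 2.23*r + 1.89)^2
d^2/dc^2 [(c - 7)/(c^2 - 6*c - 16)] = 2*((13 - 3*c)*(-c^2 + 6*c + 16) - 4*(c - 7)*(c - 3)^2)/(-c^2 + 6*c + 16)^3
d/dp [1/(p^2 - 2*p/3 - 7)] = 6*(1 - 3*p)/(-3*p^2 + 2*p + 21)^2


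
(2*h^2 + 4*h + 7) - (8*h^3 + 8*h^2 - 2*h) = -8*h^3 - 6*h^2 + 6*h + 7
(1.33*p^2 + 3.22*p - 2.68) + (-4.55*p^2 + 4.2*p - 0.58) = -3.22*p^2 + 7.42*p - 3.26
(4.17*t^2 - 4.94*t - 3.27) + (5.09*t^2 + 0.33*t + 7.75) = 9.26*t^2 - 4.61*t + 4.48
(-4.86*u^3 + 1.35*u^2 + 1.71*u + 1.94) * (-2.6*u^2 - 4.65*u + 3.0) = 12.636*u^5 + 19.089*u^4 - 25.3035*u^3 - 8.9455*u^2 - 3.891*u + 5.82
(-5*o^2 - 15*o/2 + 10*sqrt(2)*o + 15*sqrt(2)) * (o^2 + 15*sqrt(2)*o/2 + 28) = -5*o^4 - 55*sqrt(2)*o^3/2 - 15*o^3/2 - 165*sqrt(2)*o^2/4 + 10*o^2 + 15*o + 280*sqrt(2)*o + 420*sqrt(2)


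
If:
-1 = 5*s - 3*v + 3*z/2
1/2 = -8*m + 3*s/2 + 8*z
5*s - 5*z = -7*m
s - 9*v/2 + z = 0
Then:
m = 725/327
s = -227/327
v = 374/981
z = 788/327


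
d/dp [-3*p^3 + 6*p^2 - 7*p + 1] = -9*p^2 + 12*p - 7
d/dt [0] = 0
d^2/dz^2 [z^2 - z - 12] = 2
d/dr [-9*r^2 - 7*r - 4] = -18*r - 7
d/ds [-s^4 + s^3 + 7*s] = -4*s^3 + 3*s^2 + 7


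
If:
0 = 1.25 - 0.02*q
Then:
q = 62.50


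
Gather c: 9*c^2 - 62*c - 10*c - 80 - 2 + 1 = 9*c^2 - 72*c - 81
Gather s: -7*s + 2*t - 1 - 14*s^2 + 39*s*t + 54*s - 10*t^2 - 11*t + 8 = -14*s^2 + s*(39*t + 47) - 10*t^2 - 9*t + 7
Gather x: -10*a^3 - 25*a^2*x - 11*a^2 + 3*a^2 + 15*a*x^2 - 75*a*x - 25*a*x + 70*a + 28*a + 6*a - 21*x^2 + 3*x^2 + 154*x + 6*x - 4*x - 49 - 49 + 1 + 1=-10*a^3 - 8*a^2 + 104*a + x^2*(15*a - 18) + x*(-25*a^2 - 100*a + 156) - 96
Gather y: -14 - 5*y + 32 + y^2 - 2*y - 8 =y^2 - 7*y + 10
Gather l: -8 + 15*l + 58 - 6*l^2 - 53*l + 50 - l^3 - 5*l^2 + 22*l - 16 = -l^3 - 11*l^2 - 16*l + 84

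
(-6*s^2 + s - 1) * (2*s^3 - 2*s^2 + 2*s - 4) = -12*s^5 + 14*s^4 - 16*s^3 + 28*s^2 - 6*s + 4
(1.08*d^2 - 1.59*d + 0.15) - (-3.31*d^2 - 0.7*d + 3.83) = 4.39*d^2 - 0.89*d - 3.68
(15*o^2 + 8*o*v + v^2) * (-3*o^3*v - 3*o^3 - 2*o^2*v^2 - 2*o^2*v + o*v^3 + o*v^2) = -45*o^5*v - 45*o^5 - 54*o^4*v^2 - 54*o^4*v - 4*o^3*v^3 - 4*o^3*v^2 + 6*o^2*v^4 + 6*o^2*v^3 + o*v^5 + o*v^4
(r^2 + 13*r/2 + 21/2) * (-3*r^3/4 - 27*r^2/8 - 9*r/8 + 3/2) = -3*r^5/4 - 33*r^4/4 - 495*r^3/16 - 165*r^2/4 - 33*r/16 + 63/4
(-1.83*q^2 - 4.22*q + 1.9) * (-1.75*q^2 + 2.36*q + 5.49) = 3.2025*q^4 + 3.0662*q^3 - 23.3309*q^2 - 18.6838*q + 10.431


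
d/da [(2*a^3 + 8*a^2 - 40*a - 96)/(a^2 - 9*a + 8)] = 2*(a^4 - 18*a^3 + 8*a^2 + 160*a - 592)/(a^4 - 18*a^3 + 97*a^2 - 144*a + 64)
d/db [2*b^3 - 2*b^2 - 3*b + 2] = 6*b^2 - 4*b - 3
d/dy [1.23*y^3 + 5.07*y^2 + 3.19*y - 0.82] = 3.69*y^2 + 10.14*y + 3.19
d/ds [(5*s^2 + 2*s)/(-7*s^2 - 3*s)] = -1/(49*s^2 + 42*s + 9)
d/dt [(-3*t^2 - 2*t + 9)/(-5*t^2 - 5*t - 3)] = (5*t^2 + 108*t + 51)/(25*t^4 + 50*t^3 + 55*t^2 + 30*t + 9)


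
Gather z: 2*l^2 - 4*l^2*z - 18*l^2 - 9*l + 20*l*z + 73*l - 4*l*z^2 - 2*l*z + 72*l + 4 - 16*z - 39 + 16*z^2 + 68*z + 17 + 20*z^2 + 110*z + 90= -16*l^2 + 136*l + z^2*(36 - 4*l) + z*(-4*l^2 + 18*l + 162) + 72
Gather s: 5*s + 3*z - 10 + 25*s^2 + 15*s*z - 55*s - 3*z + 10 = 25*s^2 + s*(15*z - 50)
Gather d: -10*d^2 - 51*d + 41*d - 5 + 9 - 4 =-10*d^2 - 10*d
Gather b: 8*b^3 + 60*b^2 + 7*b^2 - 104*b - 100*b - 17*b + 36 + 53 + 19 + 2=8*b^3 + 67*b^2 - 221*b + 110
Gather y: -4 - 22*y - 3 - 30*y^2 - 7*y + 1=-30*y^2 - 29*y - 6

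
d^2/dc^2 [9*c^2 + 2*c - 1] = 18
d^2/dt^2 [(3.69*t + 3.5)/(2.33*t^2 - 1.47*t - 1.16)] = ((-51.5862*t - 5.4614)*(-2.33*t^2 + 1.47*t + 1.16) - (3.69*t + 3.5)*(4.66*t - 1.47)*(9.32*t - 2.94))/(-2.33*t^2 + 1.47*t + 1.16)^3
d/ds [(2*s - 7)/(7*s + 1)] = 51/(7*s + 1)^2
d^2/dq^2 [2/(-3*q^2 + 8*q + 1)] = 4*(-9*q^2 + 24*q + 4*(3*q - 4)^2 + 3)/(-3*q^2 + 8*q + 1)^3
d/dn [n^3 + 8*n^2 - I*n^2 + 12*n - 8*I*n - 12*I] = 3*n^2 + 2*n*(8 - I) + 12 - 8*I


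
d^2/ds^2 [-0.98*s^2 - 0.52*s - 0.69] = -1.96000000000000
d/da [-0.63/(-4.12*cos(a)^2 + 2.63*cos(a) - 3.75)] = (5.1912*cos(a) - 1.6569)*sin(a)/(4.12*cos(a)^2 - 2.63*cos(a) + 3.75)^2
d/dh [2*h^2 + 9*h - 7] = 4*h + 9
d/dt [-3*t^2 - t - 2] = -6*t - 1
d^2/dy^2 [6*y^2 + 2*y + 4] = 12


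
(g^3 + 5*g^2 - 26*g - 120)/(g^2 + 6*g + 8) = (g^2 + g - 30)/(g + 2)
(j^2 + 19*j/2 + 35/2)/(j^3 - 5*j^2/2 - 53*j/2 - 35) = (j + 7)/(j^2 - 5*j - 14)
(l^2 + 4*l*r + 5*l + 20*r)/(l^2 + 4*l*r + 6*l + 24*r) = (l + 5)/(l + 6)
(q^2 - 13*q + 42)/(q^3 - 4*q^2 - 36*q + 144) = (q - 7)/(q^2 + 2*q - 24)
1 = 1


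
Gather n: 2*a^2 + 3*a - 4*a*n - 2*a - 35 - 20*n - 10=2*a^2 + a + n*(-4*a - 20) - 45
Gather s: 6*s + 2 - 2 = 6*s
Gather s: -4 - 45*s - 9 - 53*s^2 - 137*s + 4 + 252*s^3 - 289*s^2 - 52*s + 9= 252*s^3 - 342*s^2 - 234*s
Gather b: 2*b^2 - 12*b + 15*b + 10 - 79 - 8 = 2*b^2 + 3*b - 77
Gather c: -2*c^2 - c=-2*c^2 - c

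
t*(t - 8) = t^2 - 8*t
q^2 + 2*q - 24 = (q - 4)*(q + 6)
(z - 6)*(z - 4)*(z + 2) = z^3 - 8*z^2 + 4*z + 48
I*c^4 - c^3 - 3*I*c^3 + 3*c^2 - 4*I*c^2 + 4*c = c*(c - 4)*(c + I)*(I*c + I)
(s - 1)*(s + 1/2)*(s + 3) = s^3 + 5*s^2/2 - 2*s - 3/2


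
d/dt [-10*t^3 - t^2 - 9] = 2*t*(-15*t - 1)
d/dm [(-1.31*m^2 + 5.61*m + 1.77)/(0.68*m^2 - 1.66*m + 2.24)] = (-1.6402*m^2 - 8.276*m + 15.5046)/(0.4624*m^4 - 2.2576*m^3 + 5.802*m^2 - 7.4368*m + 5.0176)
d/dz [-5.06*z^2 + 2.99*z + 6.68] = 2.99 - 10.12*z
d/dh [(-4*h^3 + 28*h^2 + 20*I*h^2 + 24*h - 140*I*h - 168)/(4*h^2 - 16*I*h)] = (-h^4 + 8*I*h^3 + 7*h^2*(2 + I) + 84*h - 168*I)/(h^2*(h^2 - 8*I*h - 16))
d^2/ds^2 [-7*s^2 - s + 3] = -14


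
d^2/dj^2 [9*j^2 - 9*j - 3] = 18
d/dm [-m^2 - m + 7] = -2*m - 1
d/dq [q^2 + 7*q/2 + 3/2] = 2*q + 7/2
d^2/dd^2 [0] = 0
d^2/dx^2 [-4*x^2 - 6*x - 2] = -8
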